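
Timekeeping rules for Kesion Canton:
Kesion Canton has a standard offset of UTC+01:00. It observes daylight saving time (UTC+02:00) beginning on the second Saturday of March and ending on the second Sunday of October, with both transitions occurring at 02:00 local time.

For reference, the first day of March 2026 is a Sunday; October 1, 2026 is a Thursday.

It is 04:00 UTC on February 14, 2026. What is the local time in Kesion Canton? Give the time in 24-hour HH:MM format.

05:00

1 March 2026 is a Sunday, so the first Saturday is March 7 and the second is March 14.
1 October 2026 is a Thursday, so the first Sunday is October 4 and the second is October 11.
At the standard offset (UTC+01:00), 04:00 UTC + 1h = 05:00 Kesion Canton standard time.
The standard-time date in Kesion Canton, February 14, 2026, does not fall between 14 March and 11 October, so daylight saving is not in effect and Kesion Canton is at UTC+01:00.
04:00 UTC + 1h = 05:00 local.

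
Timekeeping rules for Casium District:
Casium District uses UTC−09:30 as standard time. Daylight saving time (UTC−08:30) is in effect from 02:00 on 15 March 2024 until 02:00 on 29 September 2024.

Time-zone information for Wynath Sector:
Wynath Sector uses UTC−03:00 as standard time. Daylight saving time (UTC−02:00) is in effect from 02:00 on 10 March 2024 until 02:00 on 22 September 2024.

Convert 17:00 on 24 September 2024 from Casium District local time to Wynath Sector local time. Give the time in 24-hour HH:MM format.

22:30

24 September 2024 lies within the daylight-saving period (15 March – 29 September), so Casium District is on daylight time, UTC−08:30.
17:00 Casium District + 8h30m = 01:30 UTC (rolling into the next day, 25 September 2024).
At the standard offset (UTC−03:00), 01:30 UTC − 3h = 22:30 Wynath Sector standard time (rolling into the previous day, 24 September 2024).
The standard-time date in Wynath Sector, 24 September 2024, is outside the daylight-saving period (10 March – 22 September), so Wynath Sector is on standard time, UTC−03:00.
01:30 UTC − 3h = 22:30 Wynath Sector (rolling into the previous day, 24 September 2024).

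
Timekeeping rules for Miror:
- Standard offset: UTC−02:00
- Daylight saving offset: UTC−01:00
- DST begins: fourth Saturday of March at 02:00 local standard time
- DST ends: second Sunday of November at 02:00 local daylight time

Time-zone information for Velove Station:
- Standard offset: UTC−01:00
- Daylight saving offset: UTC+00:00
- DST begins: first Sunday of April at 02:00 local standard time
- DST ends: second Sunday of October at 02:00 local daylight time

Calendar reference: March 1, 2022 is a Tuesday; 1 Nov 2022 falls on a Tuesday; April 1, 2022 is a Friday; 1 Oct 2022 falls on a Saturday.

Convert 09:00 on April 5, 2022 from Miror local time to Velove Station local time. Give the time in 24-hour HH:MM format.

10:00

1 March 2022 is a Tuesday, so the first Saturday is March 5 and the fourth is March 26.
1 November 2022 is a Tuesday, so the first Sunday is November 6 and the second is November 13.
April 5, 2022 lies within the daylight-saving period (26 March – 13 November), so Miror is on daylight time, UTC−01:00.
09:00 Miror + 1h = 10:00 UTC.
1 April 2022 is a Friday, so the first Sunday is April 3.
1 October 2022 is a Saturday, so the first Sunday is October 2 and the second is October 9.
At the standard offset (UTC−01:00), 10:00 UTC − 1h = 09:00 Velove Station standard time.
The standard-time date in Velove Station, April 5, 2022, lies within the daylight-saving period (3 April – 9 October), so Velove Station is on daylight time, UTC+00:00.
10:00 UTC + 0h = 10:00 Velove Station.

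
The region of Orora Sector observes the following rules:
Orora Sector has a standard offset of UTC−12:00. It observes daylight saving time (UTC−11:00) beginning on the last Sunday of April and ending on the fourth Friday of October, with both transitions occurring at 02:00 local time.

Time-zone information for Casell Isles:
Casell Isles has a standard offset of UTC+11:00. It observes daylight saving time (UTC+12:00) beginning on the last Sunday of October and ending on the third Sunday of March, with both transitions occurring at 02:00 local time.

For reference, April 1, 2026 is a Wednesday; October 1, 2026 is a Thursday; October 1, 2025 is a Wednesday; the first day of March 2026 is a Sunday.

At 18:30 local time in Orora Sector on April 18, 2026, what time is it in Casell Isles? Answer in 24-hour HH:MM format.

1 April 2026 is a Wednesday, so Sundays fall on 5, 12, 19, 26; the last is April 26.
1 October 2026 is a Thursday, so the first Friday is October 2 and the fourth is October 23.
April 18, 2026 does not fall between 26 April and 23 October, so daylight saving is not in effect and Orora Sector is at UTC−12:00.
18:30 Orora Sector + 12h = 06:30 UTC (rolling into the next day, 19 April 2026).
1 October 2025 is a Wednesday, so Sundays fall on 5, 12, 19, 26; the last is October 26.
1 March 2026 is a Sunday, so the first Sunday is March 1 and the third is March 15.
At the standard offset (UTC+11:00), 06:30 UTC + 11h = 17:30 Casell Isles standard time.
The standard-time date in Casell Isles, April 19, 2026, does not fall between 26 October 2025 and 15 March 2026, so daylight saving is not in effect and Casell Isles is at UTC+11:00.
06:30 UTC + 11h = 17:30 Casell Isles.

17:30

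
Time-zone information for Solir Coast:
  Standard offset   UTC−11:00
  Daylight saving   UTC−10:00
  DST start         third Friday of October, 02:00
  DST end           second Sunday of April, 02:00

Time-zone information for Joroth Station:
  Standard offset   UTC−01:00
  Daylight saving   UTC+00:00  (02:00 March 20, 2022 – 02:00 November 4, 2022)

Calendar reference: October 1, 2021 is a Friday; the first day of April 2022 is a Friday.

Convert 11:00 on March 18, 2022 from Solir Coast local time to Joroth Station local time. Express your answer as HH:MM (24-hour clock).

20:00

1 October 2021 is a Friday, so the first Friday is October 1 and the third is October 15.
1 April 2022 is a Friday, so the first Sunday is April 3 and the second is April 10.
March 18, 2022 falls between 15 October 2021 and 10 April 2022, so daylight saving is in effect and Solir Coast is at UTC−10:00.
11:00 Solir Coast + 10h = 21:00 UTC.
At the standard offset (UTC−01:00), 21:00 UTC − 1h = 20:00 Joroth Station standard time.
Daylight saving runs 20 March – 4 November; the standard-time date in Joroth Station, March 18, 2022, is outside that window, so Joroth Station is on standard time at UTC−01:00.
21:00 UTC − 1h = 20:00 Joroth Station.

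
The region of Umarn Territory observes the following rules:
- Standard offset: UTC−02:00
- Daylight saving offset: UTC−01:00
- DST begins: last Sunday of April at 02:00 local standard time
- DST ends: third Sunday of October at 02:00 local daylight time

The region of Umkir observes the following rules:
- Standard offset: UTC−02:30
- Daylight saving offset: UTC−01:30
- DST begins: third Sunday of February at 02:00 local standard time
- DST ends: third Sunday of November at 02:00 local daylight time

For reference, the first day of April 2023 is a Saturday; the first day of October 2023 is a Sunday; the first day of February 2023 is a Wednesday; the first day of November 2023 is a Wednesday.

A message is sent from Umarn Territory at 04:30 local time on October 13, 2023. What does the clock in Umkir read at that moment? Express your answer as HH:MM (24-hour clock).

1 April 2023 is a Saturday, so Sundays fall on 2, 9, 16, 23, 30; the last is April 30.
1 October 2023 is a Sunday, so the first Sunday is October 1 and the third is October 15.
October 13, 2023 lies within the daylight-saving period (30 April – 15 October), so Umarn Territory is on daylight time, UTC−01:00.
04:30 Umarn Territory + 1h = 05:30 UTC.
1 February 2023 is a Wednesday, so the first Sunday is February 5 and the third is February 19.
1 November 2023 is a Wednesday, so the first Sunday is November 5 and the third is November 19.
At the standard offset (UTC−02:30), 05:30 UTC − 2h30m = 03:00 Umkir standard time.
Daylight saving runs 19 February – 19 November; the standard-time date in Umkir, October 13, 2023, is inside that window, so Umkir is at UTC−01:30.
05:30 UTC − 1h30m = 04:00 Umkir.

04:00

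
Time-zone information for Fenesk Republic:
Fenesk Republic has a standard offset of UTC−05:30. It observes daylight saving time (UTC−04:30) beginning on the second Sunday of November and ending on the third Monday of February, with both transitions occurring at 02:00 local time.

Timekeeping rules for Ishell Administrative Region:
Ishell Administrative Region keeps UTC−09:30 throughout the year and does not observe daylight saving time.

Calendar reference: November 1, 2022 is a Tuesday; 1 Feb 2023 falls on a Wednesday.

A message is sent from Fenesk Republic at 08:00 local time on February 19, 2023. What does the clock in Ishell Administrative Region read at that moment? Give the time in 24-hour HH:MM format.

1 November 2022 is a Tuesday, so the first Sunday is November 6 and the second is November 13.
1 February 2023 is a Wednesday, so the first Monday is February 6 and the third is February 20.
February 19, 2023 falls between 13 November 2022 and 20 February 2023, so daylight saving is in effect and Fenesk Republic is at UTC−04:30.
08:00 Fenesk Republic + 4h30m = 12:30 UTC.
Ishell Administrative Region stays on UTC−09:30 all year.
12:30 UTC − 9h30m = 03:00 Ishell Administrative Region.

03:00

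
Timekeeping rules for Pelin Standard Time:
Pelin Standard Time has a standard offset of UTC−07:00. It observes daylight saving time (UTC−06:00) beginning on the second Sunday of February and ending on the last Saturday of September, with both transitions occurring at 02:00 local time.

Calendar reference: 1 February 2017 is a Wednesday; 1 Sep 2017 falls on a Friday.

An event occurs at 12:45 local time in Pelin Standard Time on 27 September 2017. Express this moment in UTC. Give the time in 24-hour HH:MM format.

18:45

1 February 2017 is a Wednesday, so the first Sunday is February 5 and the second is February 12.
1 September 2017 is a Friday, so Saturdays fall on 2, 9, 16, 23, 30; the last is September 30.
Daylight saving runs 12 February – 30 September; 27 September 2017 is inside that window, so Pelin Standard Time is at UTC−06:00.
12:45 local + 6h = 18:45 UTC.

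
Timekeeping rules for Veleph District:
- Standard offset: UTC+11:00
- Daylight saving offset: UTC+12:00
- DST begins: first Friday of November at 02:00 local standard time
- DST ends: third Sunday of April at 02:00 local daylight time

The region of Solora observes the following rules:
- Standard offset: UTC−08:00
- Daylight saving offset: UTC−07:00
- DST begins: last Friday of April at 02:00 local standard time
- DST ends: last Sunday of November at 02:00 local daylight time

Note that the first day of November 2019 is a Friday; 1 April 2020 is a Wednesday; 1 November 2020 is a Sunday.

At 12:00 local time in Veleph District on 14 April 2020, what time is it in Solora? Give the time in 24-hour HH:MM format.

16:00

1 November 2019 is a Friday, so the first Friday is November 1.
1 April 2020 is a Wednesday, so the first Sunday is April 5 and the third is April 19.
14 April 2020 lies within the daylight-saving period (1 November 2019 – 19 April 2020), so Veleph District is on daylight time, UTC+12:00.
12:00 Veleph District − 12h = 00:00 UTC.
1 April 2020 is a Wednesday, so Fridays fall on 3, 10, 17, 24; the last is April 24.
1 November 2020 is a Sunday, so Sundays fall on 1, 8, 15, 22, 29; the last is November 29.
At the standard offset (UTC−08:00), 00:00 UTC − 8h = 16:00 Solora standard time (rolling into the previous day, 13 April 2020).
Daylight saving runs 24 April – 29 November; the standard-time date in Solora, 13 April 2020, is outside that window, so Solora is on standard time at UTC−08:00.
00:00 UTC − 8h = 16:00 Solora (rolling into the previous day, 13 April 2020).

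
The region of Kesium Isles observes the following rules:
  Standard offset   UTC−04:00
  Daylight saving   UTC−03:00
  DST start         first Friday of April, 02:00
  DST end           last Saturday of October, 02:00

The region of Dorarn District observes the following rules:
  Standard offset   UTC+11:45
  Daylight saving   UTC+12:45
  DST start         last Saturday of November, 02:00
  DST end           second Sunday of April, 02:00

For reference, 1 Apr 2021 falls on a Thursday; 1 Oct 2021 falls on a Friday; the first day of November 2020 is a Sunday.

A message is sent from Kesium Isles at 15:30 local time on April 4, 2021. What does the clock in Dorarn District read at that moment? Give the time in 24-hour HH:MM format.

07:15

1 April 2021 is a Thursday, so the first Friday is April 2.
1 October 2021 is a Friday, so Saturdays fall on 2, 9, 16, 23, 30; the last is October 30.
April 4, 2021 falls between 2 April and 30 October, so daylight saving is in effect and Kesium Isles is at UTC−03:00.
15:30 Kesium Isles + 3h = 18:30 UTC.
1 November 2020 is a Sunday, so Saturdays fall on 7, 14, 21, 28; the last is November 28.
1 April 2021 is a Thursday, so the first Sunday is April 4 and the second is April 11.
At the standard offset (UTC+11:45), 18:30 UTC + 11h45m = 06:15 Dorarn District standard time (rolling into the next day, 5 April 2021).
The standard-time date in Dorarn District, April 5, 2021, falls between 28 November 2020 and 11 April 2021, so daylight saving is in effect and Dorarn District is at UTC+12:45.
18:30 UTC + 12h45m = 07:15 Dorarn District (rolling into the next day, 5 April 2021).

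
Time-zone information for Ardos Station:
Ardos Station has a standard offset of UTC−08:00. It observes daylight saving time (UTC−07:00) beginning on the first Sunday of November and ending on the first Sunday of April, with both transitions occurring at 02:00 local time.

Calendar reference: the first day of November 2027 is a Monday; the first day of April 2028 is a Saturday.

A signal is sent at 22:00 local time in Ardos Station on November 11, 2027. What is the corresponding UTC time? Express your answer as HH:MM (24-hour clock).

05:00

1 November 2027 is a Monday, so the first Sunday is November 7.
1 April 2028 is a Saturday, so the first Sunday is April 2.
November 11, 2027 falls between 7 November 2027 and 2 April 2028, so daylight saving is in effect and Ardos Station is at UTC−07:00.
22:00 local + 7h = 05:00 UTC (rolling into the next day, 12 November 2027).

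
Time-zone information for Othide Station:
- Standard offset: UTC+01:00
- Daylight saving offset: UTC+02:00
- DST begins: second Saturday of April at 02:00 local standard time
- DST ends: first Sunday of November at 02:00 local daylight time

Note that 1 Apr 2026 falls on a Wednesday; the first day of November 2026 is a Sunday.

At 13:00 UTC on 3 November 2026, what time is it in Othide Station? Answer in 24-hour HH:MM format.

14:00

1 April 2026 is a Wednesday, so the first Saturday is April 4 and the second is April 11.
1 November 2026 is a Sunday, so the first Sunday is November 1.
At the standard offset (UTC+01:00), 13:00 UTC + 1h = 14:00 Othide Station standard time.
The standard-time date in Othide Station, 3 November 2026, is outside the daylight-saving period (11 April – 1 November), so Othide Station is on standard time, UTC+01:00.
13:00 UTC + 1h = 14:00 local.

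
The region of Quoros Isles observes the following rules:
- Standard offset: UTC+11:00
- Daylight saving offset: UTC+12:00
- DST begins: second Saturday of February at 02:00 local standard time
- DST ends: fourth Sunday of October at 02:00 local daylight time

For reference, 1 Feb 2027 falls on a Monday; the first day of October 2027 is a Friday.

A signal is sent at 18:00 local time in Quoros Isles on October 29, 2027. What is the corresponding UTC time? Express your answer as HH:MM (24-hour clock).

1 February 2027 is a Monday, so the first Saturday is February 6 and the second is February 13.
1 October 2027 is a Friday, so the first Sunday is October 3 and the fourth is October 24.
October 29, 2027 does not fall between 13 February and 24 October, so daylight saving is not in effect and Quoros Isles is at UTC+11:00.
18:00 local − 11h = 07:00 UTC.

07:00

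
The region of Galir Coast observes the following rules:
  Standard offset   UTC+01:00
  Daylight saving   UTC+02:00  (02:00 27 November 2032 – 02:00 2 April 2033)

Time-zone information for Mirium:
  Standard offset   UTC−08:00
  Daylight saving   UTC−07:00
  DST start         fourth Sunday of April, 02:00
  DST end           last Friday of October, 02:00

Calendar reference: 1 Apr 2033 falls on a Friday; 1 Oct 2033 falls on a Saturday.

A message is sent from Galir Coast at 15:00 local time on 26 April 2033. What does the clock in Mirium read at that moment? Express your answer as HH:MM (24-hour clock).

Daylight saving runs 27 November 2032 – 2 April 2033; 26 April 2033 is outside that window, so Galir Coast is on standard time at UTC+01:00.
15:00 Galir Coast − 1h = 14:00 UTC.
1 April 2033 is a Friday, so the first Sunday is April 3 and the fourth is April 24.
1 October 2033 is a Saturday, so Fridays fall on 7, 14, 21, 28; the last is October 28.
At the standard offset (UTC−08:00), 14:00 UTC − 8h = 06:00 Mirium standard time.
Daylight saving runs 24 April – 28 October; the standard-time date in Mirium, 26 April 2033, is inside that window, so Mirium is at UTC−07:00.
14:00 UTC − 7h = 07:00 Mirium.

07:00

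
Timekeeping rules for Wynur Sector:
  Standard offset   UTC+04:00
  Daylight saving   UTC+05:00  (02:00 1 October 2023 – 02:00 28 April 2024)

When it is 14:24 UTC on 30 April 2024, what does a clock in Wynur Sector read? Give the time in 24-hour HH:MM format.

18:24

At the standard offset (UTC+04:00), 14:24 UTC + 4h = 18:24 Wynur Sector standard time.
The standard-time date in Wynur Sector, 30 April 2024, is outside the daylight-saving period (1 October 2023 – 28 April 2024), so Wynur Sector is on standard time, UTC+04:00.
14:24 UTC + 4h = 18:24 local.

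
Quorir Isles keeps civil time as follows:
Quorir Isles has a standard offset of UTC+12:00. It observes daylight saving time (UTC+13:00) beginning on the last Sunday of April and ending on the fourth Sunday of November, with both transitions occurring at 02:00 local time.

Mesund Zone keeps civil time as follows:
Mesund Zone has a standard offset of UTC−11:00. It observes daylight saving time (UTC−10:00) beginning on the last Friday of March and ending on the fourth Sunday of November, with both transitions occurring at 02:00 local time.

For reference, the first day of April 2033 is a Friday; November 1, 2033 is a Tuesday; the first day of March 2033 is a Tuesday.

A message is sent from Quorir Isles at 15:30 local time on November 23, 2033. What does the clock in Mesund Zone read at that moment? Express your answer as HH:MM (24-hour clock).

1 April 2033 is a Friday, so Sundays fall on 3, 10, 17, 24; the last is April 24.
1 November 2033 is a Tuesday, so the first Sunday is November 6 and the fourth is November 27.
Daylight saving runs 24 April – 27 November; November 23, 2033 is inside that window, so Quorir Isles is at UTC+13:00.
15:30 Quorir Isles − 13h = 02:30 UTC.
1 March 2033 is a Tuesday, so Fridays fall on 4, 11, 18, 25; the last is March 25.
1 November 2033 is a Tuesday, so the first Sunday is November 6 and the fourth is November 27.
At the standard offset (UTC−11:00), 02:30 UTC − 11h = 15:30 Mesund Zone standard time (rolling into the previous day, 22 November 2033).
The standard-time date in Mesund Zone, November 22, 2033, falls between 25 March and 27 November, so daylight saving is in effect and Mesund Zone is at UTC−10:00.
02:30 UTC − 10h = 16:30 Mesund Zone (rolling into the previous day, 22 November 2033).

16:30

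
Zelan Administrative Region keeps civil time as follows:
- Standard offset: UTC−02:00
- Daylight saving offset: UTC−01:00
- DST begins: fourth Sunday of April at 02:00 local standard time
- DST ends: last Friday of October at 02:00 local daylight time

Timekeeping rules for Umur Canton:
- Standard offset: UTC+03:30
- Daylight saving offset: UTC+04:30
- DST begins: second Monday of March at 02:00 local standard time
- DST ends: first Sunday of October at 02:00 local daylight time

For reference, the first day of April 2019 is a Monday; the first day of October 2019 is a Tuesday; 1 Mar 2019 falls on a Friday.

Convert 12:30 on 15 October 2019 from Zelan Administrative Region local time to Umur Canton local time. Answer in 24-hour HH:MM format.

1 April 2019 is a Monday, so the first Sunday is April 7 and the fourth is April 28.
1 October 2019 is a Tuesday, so Fridays fall on 4, 11, 18, 25; the last is October 25.
15 October 2019 lies within the daylight-saving period (28 April – 25 October), so Zelan Administrative Region is on daylight time, UTC−01:00.
12:30 Zelan Administrative Region + 1h = 13:30 UTC.
1 March 2019 is a Friday, so the first Monday is March 4 and the second is March 11.
1 October 2019 is a Tuesday, so the first Sunday is October 6.
At the standard offset (UTC+03:30), 13:30 UTC + 3h30m = 17:00 Umur Canton standard time.
The standard-time date in Umur Canton, 15 October 2019, does not fall between 11 March and 6 October, so daylight saving is not in effect and Umur Canton is at UTC+03:30.
13:30 UTC + 3h30m = 17:00 Umur Canton.

17:00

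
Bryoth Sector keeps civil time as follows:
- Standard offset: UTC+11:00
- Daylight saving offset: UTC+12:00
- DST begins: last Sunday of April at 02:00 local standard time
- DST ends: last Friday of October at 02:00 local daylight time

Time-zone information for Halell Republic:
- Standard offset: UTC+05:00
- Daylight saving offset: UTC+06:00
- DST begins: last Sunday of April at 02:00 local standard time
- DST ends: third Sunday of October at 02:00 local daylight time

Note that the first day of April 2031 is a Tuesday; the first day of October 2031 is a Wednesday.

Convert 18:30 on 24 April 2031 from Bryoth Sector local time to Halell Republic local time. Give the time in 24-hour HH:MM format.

12:30

1 April 2031 is a Tuesday, so Sundays fall on 6, 13, 20, 27; the last is April 27.
1 October 2031 is a Wednesday, so Fridays fall on 3, 10, 17, 24, 31; the last is October 31.
Daylight saving runs 27 April – 31 October; 24 April 2031 is outside that window, so Bryoth Sector is on standard time at UTC+11:00.
18:30 Bryoth Sector − 11h = 07:30 UTC.
1 April 2031 is a Tuesday, so Sundays fall on 6, 13, 20, 27; the last is April 27.
1 October 2031 is a Wednesday, so the first Sunday is October 5 and the third is October 19.
At the standard offset (UTC+05:00), 07:30 UTC + 5h = 12:30 Halell Republic standard time.
The standard-time date in Halell Republic, 24 April 2031, is outside the daylight-saving period (27 April – 19 October), so Halell Republic is on standard time, UTC+05:00.
07:30 UTC + 5h = 12:30 Halell Republic.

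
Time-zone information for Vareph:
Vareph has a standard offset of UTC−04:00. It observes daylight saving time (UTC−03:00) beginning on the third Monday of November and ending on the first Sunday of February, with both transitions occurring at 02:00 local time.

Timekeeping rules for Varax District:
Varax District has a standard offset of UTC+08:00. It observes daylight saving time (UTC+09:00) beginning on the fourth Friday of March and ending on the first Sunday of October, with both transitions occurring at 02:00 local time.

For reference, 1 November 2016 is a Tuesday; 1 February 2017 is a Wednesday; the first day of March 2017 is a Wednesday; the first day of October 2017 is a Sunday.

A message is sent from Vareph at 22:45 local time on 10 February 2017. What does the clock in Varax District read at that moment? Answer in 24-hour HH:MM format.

10:45

1 November 2016 is a Tuesday, so the first Monday is November 7 and the third is November 21.
1 February 2017 is a Wednesday, so the first Sunday is February 5.
10 February 2017 does not fall between 21 November 2016 and 5 February 2017, so daylight saving is not in effect and Vareph is at UTC−04:00.
22:45 Vareph + 4h = 02:45 UTC (rolling into the next day, 11 February 2017).
1 March 2017 is a Wednesday, so the first Friday is March 3 and the fourth is March 24.
1 October 2017 is a Sunday, so the first Sunday is October 1.
At the standard offset (UTC+08:00), 02:45 UTC + 8h = 10:45 Varax District standard time.
Daylight saving runs 24 March – 1 October; the standard-time date in Varax District, 11 February 2017, is outside that window, so Varax District is on standard time at UTC+08:00.
02:45 UTC + 8h = 10:45 Varax District.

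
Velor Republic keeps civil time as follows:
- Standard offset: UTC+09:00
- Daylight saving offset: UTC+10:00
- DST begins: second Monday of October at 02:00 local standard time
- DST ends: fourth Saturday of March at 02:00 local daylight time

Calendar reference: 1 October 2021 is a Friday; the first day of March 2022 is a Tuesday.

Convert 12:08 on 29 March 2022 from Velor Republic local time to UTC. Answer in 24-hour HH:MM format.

03:08

1 October 2021 is a Friday, so the first Monday is October 4 and the second is October 11.
1 March 2022 is a Tuesday, so the first Saturday is March 5 and the fourth is March 26.
29 March 2022 is outside the daylight-saving period (11 October 2021 – 26 March 2022), so Velor Republic is on standard time, UTC+09:00.
12:08 local − 9h = 03:08 UTC.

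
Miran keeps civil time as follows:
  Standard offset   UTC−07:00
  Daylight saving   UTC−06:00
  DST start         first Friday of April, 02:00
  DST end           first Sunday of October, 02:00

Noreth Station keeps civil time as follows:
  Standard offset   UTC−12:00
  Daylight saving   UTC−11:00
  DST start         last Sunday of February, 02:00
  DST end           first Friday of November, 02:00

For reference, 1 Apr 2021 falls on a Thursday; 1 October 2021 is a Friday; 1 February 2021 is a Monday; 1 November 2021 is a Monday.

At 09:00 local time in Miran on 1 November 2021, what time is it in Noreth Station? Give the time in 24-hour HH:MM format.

1 April 2021 is a Thursday, so the first Friday is April 2.
1 October 2021 is a Friday, so the first Sunday is October 3.
Daylight saving runs 2 April – 3 October; 1 November 2021 is outside that window, so Miran is on standard time at UTC−07:00.
09:00 Miran + 7h = 16:00 UTC.
1 February 2021 is a Monday, so Sundays fall on 7, 14, 21, 28; the last is February 28.
1 November 2021 is a Monday, so the first Friday is November 5.
At the standard offset (UTC−12:00), 16:00 UTC − 12h = 04:00 Noreth Station standard time.
The standard-time date in Noreth Station, 1 November 2021, lies within the daylight-saving period (28 February – 5 November), so Noreth Station is on daylight time, UTC−11:00.
16:00 UTC − 11h = 05:00 Noreth Station.

05:00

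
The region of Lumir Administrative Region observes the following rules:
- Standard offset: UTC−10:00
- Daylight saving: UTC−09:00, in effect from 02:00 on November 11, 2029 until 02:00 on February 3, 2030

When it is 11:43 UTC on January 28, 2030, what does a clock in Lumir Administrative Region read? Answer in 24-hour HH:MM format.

02:43

At the standard offset (UTC−10:00), 11:43 UTC − 10h = 01:43 Lumir Administrative Region standard time.
The standard-time date in Lumir Administrative Region, January 28, 2030, lies within the daylight-saving period (11 November 2029 – 3 February 2030), so Lumir Administrative Region is on daylight time, UTC−09:00.
11:43 UTC − 9h = 02:43 local.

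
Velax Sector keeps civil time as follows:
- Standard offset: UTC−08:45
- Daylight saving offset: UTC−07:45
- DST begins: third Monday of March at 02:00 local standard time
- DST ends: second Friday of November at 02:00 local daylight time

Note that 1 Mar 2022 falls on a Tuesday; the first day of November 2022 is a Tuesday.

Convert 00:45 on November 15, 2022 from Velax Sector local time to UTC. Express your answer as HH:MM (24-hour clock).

1 March 2022 is a Tuesday, so the first Monday is March 7 and the third is March 21.
1 November 2022 is a Tuesday, so the first Friday is November 4 and the second is November 11.
November 15, 2022 does not fall between 21 March and 11 November, so daylight saving is not in effect and Velax Sector is at UTC−08:45.
00:45 local + 8h45m = 09:30 UTC.

09:30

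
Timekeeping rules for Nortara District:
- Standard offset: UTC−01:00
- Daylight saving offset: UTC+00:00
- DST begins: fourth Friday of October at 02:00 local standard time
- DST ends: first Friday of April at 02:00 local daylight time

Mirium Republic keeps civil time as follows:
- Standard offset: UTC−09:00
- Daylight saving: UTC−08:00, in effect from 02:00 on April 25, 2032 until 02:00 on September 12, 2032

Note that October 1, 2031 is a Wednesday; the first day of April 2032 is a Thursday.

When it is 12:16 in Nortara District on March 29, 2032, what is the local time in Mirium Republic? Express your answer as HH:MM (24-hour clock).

03:16

1 October 2031 is a Wednesday, so the first Friday is October 3 and the fourth is October 24.
1 April 2032 is a Thursday, so the first Friday is April 2.
March 29, 2032 lies within the daylight-saving period (24 October 2031 – 2 April 2032), so Nortara District is on daylight time, UTC+00:00.
12:16 Nortara District − 0h = 12:16 UTC.
At the standard offset (UTC−09:00), 12:16 UTC − 9h = 03:16 Mirium Republic standard time.
The standard-time date in Mirium Republic, March 29, 2032, is outside the daylight-saving period (25 April – 12 September), so Mirium Republic is on standard time, UTC−09:00.
12:16 UTC − 9h = 03:16 Mirium Republic.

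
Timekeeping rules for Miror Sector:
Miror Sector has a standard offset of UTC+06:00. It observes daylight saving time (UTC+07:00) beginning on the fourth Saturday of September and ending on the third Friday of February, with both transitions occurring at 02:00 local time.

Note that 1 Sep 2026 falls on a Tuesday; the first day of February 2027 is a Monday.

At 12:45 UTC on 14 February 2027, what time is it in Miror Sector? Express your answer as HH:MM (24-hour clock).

1 September 2026 is a Tuesday, so the first Saturday is September 5 and the fourth is September 26.
1 February 2027 is a Monday, so the first Friday is February 5 and the third is February 19.
At the standard offset (UTC+06:00), 12:45 UTC + 6h = 18:45 Miror Sector standard time.
The standard-time date in Miror Sector, 14 February 2027, lies within the daylight-saving period (26 September 2026 – 19 February 2027), so Miror Sector is on daylight time, UTC+07:00.
12:45 UTC + 7h = 19:45 local.

19:45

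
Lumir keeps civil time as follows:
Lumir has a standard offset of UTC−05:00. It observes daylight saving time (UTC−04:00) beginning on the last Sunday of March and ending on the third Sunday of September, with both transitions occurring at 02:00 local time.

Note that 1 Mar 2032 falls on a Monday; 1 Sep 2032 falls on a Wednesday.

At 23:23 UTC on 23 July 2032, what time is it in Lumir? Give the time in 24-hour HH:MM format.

1 March 2032 is a Monday, so Sundays fall on 7, 14, 21, 28; the last is March 28.
1 September 2032 is a Wednesday, so the first Sunday is September 5 and the third is September 19.
At the standard offset (UTC−05:00), 23:23 UTC − 5h = 18:23 Lumir standard time.
Daylight saving runs 28 March – 19 September; the standard-time date in Lumir, 23 July 2032, is inside that window, so Lumir is at UTC−04:00.
23:23 UTC − 4h = 19:23 local.

19:23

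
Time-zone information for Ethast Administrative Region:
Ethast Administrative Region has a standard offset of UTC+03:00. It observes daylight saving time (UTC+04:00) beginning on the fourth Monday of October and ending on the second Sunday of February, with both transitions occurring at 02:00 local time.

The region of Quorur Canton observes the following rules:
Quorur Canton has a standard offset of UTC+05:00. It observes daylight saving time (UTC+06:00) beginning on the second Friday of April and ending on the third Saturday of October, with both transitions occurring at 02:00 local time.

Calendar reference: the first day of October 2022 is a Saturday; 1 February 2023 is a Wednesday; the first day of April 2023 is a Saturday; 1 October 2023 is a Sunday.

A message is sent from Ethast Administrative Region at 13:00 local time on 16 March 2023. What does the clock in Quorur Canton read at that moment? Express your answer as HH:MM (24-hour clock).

1 October 2022 is a Saturday, so the first Monday is October 3 and the fourth is October 24.
1 February 2023 is a Wednesday, so the first Sunday is February 5 and the second is February 12.
16 March 2023 is outside the daylight-saving period (24 October 2022 – 12 February 2023), so Ethast Administrative Region is on standard time, UTC+03:00.
13:00 Ethast Administrative Region − 3h = 10:00 UTC.
1 April 2023 is a Saturday, so the first Friday is April 7 and the second is April 14.
1 October 2023 is a Sunday, so the first Saturday is October 7 and the third is October 21.
At the standard offset (UTC+05:00), 10:00 UTC + 5h = 15:00 Quorur Canton standard time.
The standard-time date in Quorur Canton, 16 March 2023, does not fall between 14 April and 21 October, so daylight saving is not in effect and Quorur Canton is at UTC+05:00.
10:00 UTC + 5h = 15:00 Quorur Canton.

15:00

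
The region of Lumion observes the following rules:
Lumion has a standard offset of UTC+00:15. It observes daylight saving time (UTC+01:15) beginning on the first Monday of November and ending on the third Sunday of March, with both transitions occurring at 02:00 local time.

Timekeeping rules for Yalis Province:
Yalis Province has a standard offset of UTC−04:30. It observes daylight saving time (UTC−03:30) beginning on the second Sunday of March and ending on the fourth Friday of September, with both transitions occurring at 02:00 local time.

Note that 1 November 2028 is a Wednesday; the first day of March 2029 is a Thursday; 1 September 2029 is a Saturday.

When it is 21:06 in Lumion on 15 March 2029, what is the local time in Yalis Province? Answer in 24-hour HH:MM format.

16:21

1 November 2028 is a Wednesday, so the first Monday is November 6.
1 March 2029 is a Thursday, so the first Sunday is March 4 and the third is March 18.
Daylight saving runs 6 November 2028 – 18 March 2029; 15 March 2029 is inside that window, so Lumion is at UTC+01:15.
21:06 Lumion − 1h15m = 19:51 UTC.
1 March 2029 is a Thursday, so the first Sunday is March 4 and the second is March 11.
1 September 2029 is a Saturday, so the first Friday is September 7 and the fourth is September 28.
At the standard offset (UTC−04:30), 19:51 UTC − 4h30m = 15:21 Yalis Province standard time.
Daylight saving runs 11 March – 28 September; the standard-time date in Yalis Province, 15 March 2029, is inside that window, so Yalis Province is at UTC−03:30.
19:51 UTC − 3h30m = 16:21 Yalis Province.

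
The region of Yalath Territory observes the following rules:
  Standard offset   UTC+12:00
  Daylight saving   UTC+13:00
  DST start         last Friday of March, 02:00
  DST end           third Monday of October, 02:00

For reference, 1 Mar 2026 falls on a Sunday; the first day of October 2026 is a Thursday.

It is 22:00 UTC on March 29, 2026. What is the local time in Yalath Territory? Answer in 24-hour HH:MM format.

11:00

1 March 2026 is a Sunday, so Fridays fall on 6, 13, 20, 27; the last is March 27.
1 October 2026 is a Thursday, so the first Monday is October 5 and the third is October 19.
At the standard offset (UTC+12:00), 22:00 UTC + 12h = 10:00 Yalath Territory standard time (rolling into the next day, 30 March 2026).
The standard-time date in Yalath Territory, March 30, 2026, lies within the daylight-saving period (27 March – 19 October), so Yalath Territory is on daylight time, UTC+13:00.
22:00 UTC + 13h = 11:00 local (rolling into the next day, 30 March 2026).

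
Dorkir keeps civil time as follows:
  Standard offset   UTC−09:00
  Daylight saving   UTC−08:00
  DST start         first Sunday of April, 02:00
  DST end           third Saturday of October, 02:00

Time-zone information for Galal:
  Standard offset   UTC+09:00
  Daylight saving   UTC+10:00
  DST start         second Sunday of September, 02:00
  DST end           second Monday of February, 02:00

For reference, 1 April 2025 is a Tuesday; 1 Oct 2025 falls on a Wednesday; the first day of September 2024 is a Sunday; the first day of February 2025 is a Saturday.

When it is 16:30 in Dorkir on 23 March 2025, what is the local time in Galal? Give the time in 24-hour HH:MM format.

10:30

1 April 2025 is a Tuesday, so the first Sunday is April 6.
1 October 2025 is a Wednesday, so the first Saturday is October 4 and the third is October 18.
23 March 2025 does not fall between 6 April and 18 October, so daylight saving is not in effect and Dorkir is at UTC−09:00.
16:30 Dorkir + 9h = 01:30 UTC (rolling into the next day, 24 March 2025).
1 September 2024 is a Sunday, so the first Sunday is September 1 and the second is September 8.
1 February 2025 is a Saturday, so the first Monday is February 3 and the second is February 10.
At the standard offset (UTC+09:00), 01:30 UTC + 9h = 10:30 Galal standard time.
The standard-time date in Galal, 24 March 2025, is outside the daylight-saving period (8 September 2024 – 10 February 2025), so Galal is on standard time, UTC+09:00.
01:30 UTC + 9h = 10:30 Galal.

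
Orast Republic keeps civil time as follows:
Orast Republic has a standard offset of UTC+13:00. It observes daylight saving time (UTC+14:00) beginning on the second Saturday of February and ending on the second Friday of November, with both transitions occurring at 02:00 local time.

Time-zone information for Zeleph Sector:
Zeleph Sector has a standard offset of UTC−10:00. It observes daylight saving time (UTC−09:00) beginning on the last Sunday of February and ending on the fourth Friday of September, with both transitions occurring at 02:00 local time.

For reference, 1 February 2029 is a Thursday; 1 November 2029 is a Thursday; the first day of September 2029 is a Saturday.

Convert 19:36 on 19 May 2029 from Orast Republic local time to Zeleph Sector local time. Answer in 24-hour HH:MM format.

20:36

1 February 2029 is a Thursday, so the first Saturday is February 3 and the second is February 10.
1 November 2029 is a Thursday, so the first Friday is November 2 and the second is November 9.
Daylight saving runs 10 February – 9 November; 19 May 2029 is inside that window, so Orast Republic is at UTC+14:00.
19:36 Orast Republic − 14h = 05:36 UTC.
1 February 2029 is a Thursday, so Sundays fall on 4, 11, 18, 25; the last is February 25.
1 September 2029 is a Saturday, so the first Friday is September 7 and the fourth is September 28.
At the standard offset (UTC−10:00), 05:36 UTC − 10h = 19:36 Zeleph Sector standard time (rolling into the previous day, 18 May 2029).
The standard-time date in Zeleph Sector, 18 May 2029, falls between 25 February and 28 September, so daylight saving is in effect and Zeleph Sector is at UTC−09:00.
05:36 UTC − 9h = 20:36 Zeleph Sector (rolling into the previous day, 18 May 2029).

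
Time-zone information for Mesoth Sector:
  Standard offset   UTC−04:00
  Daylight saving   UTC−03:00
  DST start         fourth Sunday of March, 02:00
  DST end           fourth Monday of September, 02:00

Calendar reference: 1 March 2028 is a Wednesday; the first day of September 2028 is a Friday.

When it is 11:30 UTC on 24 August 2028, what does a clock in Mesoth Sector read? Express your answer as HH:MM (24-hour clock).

08:30

1 March 2028 is a Wednesday, so the first Sunday is March 5 and the fourth is March 26.
1 September 2028 is a Friday, so the first Monday is September 4 and the fourth is September 25.
At the standard offset (UTC−04:00), 11:30 UTC − 4h = 07:30 Mesoth Sector standard time.
The standard-time date in Mesoth Sector, 24 August 2028, lies within the daylight-saving period (26 March – 25 September), so Mesoth Sector is on daylight time, UTC−03:00.
11:30 UTC − 3h = 08:30 local.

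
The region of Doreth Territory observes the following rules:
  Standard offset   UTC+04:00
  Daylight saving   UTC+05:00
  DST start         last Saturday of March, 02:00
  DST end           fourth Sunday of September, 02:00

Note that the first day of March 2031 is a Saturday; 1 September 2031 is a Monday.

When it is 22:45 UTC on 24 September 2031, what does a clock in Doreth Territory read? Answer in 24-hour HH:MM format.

03:45

1 March 2031 is a Saturday, so Saturdays fall on 1, 8, 15, 22, 29; the last is March 29.
1 September 2031 is a Monday, so the first Sunday is September 7 and the fourth is September 28.
At the standard offset (UTC+04:00), 22:45 UTC + 4h = 02:45 Doreth Territory standard time (rolling into the next day, 25 September 2031).
Daylight saving runs 29 March – 28 September; the standard-time date in Doreth Territory, 25 September 2031, is inside that window, so Doreth Territory is at UTC+05:00.
22:45 UTC + 5h = 03:45 local (rolling into the next day, 25 September 2031).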